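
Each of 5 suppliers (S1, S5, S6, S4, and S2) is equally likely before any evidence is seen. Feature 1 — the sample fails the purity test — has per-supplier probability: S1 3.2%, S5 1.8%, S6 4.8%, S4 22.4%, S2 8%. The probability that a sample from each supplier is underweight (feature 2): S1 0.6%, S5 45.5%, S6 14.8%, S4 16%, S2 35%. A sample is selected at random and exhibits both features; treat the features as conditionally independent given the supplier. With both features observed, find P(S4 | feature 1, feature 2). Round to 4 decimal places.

With a uniform prior (1/5 each), posterior ∝ likelihood:
  S1: 0.032 × 0.006 = 0.000192
  S5: 0.018 × 0.455 = 0.00819
  S6: 0.048 × 0.148 = 0.007104
  S4: 0.224 × 0.16 = 0.03584
  S2: 0.08 × 0.35 = 0.028
Total = 0.079326.
P(S4 | evidence) = 0.03584 / 0.079326 ≈ 0.4518.

0.4518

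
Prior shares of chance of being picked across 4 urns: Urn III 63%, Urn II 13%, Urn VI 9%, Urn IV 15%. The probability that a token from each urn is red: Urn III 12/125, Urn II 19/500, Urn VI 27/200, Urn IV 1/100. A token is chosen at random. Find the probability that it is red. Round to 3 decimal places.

Compute prior × likelihood for every hypothesis:
  Urn III: 0.63 × 0.096 = 0.06048
  Urn II: 0.13 × 0.038 = 0.00494
  Urn VI: 0.09 × 0.135 = 0.01215
  Urn IV: 0.15 × 0.01 = 0.0015
P(red) = 0.06048 + 0.00494 + 0.01215 + 0.0015 = 0.07907 → 0.079.

0.079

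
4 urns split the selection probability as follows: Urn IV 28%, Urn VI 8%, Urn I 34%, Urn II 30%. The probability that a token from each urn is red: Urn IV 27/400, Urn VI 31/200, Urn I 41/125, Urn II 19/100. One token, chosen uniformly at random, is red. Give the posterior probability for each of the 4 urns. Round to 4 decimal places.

Compute prior × likelihood for every hypothesis:
  Urn IV: 0.28 × 0.0675 = 0.0189
  Urn VI: 0.08 × 0.155 = 0.0124
  Urn I: 0.34 × 0.328 = 0.11152
  Urn II: 0.3 × 0.19 = 0.057
Sum = 0.19982.
P(Urn IV | red) = 0.0189/0.19982 ≈ 0.0946
P(Urn VI | red) = 0.0124/0.19982 ≈ 0.0621
P(Urn I | red) = 0.11152/0.19982 ≈ 0.5581
P(Urn II | red) = 0.057/0.19982 ≈ 0.2853
(Check: 0.0946+0.0621+0.5581+0.2853 = 1.0001.)

Urn IV 0.0946, Urn VI 0.0621, Urn I 0.5581, Urn II 0.2853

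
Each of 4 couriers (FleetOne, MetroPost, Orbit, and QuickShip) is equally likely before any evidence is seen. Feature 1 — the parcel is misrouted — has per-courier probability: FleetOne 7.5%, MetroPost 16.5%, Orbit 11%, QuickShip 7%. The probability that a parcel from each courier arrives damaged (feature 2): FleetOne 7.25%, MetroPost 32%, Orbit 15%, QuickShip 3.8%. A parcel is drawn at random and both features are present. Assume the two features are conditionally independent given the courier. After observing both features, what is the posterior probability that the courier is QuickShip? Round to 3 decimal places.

With a uniform prior (1/4 each), posterior ∝ likelihood:
  FleetOne: 0.075 × 0.0725 = 0.0054375
  MetroPost: 0.165 × 0.32 = 0.0528
  Orbit: 0.11 × 0.15 = 0.0165
  QuickShip: 0.07 × 0.038 = 0.00266
Sum = 0.0773975.
P(QuickShip | evidence) = 0.00266 / 0.0773975 ≈ 0.034.

0.034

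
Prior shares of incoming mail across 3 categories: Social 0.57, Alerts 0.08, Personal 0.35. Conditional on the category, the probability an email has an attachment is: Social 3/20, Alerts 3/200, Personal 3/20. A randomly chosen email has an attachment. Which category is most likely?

By Bayes' rule, posterior ∝ prior × likelihood:
  Social: 0.57 × 0.15 = 0.0855
  Alerts: 0.08 × 0.015 = 0.0012
  Personal: 0.35 × 0.15 = 0.0525
Sum = 0.1392.
Largest term belongs to Social, so Social is most probable.

Social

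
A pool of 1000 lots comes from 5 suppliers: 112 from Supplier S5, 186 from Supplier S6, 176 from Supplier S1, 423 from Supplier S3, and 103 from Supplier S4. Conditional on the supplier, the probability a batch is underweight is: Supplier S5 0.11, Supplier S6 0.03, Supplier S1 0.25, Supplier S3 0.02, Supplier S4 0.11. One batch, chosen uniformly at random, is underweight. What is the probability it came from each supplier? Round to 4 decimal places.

Prior × likelihood for each hypothesis:
  Supplier S5: 0.112 × 0.11 = 0.01232
  Supplier S6: 0.186 × 0.03 = 0.00558
  Supplier S1: 0.176 × 0.25 = 0.044
  Supplier S3: 0.423 × 0.02 = 0.00846
  Supplier S4: 0.103 × 0.11 = 0.01133
Normalizing constant = 0.08169.
P(Supplier S5 | underweight) = 0.01232/0.08169 ≈ 0.1508
P(Supplier S6 | underweight) = 0.00558/0.08169 ≈ 0.0683
P(Supplier S1 | underweight) = 0.044/0.08169 ≈ 0.5386
P(Supplier S3 | underweight) = 0.00846/0.08169 ≈ 0.1036
P(Supplier S4 | underweight) = 0.01133/0.08169 ≈ 0.1387

Supplier S5 0.1508, Supplier S6 0.0683, Supplier S1 0.5386, Supplier S3 0.1036, Supplier S4 0.1387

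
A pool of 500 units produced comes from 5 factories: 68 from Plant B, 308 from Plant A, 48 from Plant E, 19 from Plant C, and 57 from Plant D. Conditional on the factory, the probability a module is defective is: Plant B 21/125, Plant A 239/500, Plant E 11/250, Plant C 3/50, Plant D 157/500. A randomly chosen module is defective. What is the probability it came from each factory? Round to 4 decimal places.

Plant B 0.0635, Plant A 0.8188, Plant E 0.0117, Plant C 0.0063, Plant D 0.0995

By Bayes' rule, posterior ∝ prior × likelihood:
  Plant B: 0.136 × 0.168 = 0.022848
  Plant A: 0.616 × 0.478 = 0.294448
  Plant E: 0.096 × 0.044 = 0.004224
  Plant C: 0.038 × 0.06 = 0.00228
  Plant D: 0.114 × 0.314 = 0.035796
Normalizing constant = 0.359596.
P(Plant B | defective) = 0.022848/0.359596 ≈ 0.0635
P(Plant A | defective) = 0.294448/0.359596 ≈ 0.8188
P(Plant E | defective) = 0.004224/0.359596 ≈ 0.0117
P(Plant C | defective) = 0.00228/0.359596 ≈ 0.0063
P(Plant D | defective) = 0.035796/0.359596 ≈ 0.0995
(Check: 0.0635+0.8188+0.0117+0.0063+0.0995 = 0.9998.)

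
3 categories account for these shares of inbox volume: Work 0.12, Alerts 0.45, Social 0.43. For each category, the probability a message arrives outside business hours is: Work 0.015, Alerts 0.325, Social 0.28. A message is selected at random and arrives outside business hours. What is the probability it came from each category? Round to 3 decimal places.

By Bayes' rule, posterior ∝ prior × likelihood:
  Work: 0.12 × 0.015 = 0.0018
  Alerts: 0.45 × 0.325 = 0.14625
  Social: 0.43 × 0.28 = 0.1204
Normalizing constant = 0.26845.
P(Work | off-hours) = 0.0018/0.26845 ≈ 0.007
P(Alerts | off-hours) = 0.14625/0.26845 ≈ 0.545
P(Social | off-hours) = 0.1204/0.26845 ≈ 0.449

Work 0.007, Alerts 0.545, Social 0.449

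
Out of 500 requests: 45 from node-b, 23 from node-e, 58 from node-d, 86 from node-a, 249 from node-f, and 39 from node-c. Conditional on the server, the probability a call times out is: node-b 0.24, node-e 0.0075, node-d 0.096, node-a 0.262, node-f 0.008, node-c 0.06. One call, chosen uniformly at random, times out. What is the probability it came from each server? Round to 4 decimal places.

node-b 0.2488, node-e 0.0040, node-d 0.1283, node-a 0.5191, node-f 0.0459, node-c 0.0539

Unnormalized posteriors (prior × likelihood):
  node-b: 0.09 × 0.24 = 0.0216
  node-e: 0.046 × 0.0075 = 0.000345
  node-d: 0.116 × 0.096 = 0.011136
  node-a: 0.172 × 0.262 = 0.045064
  node-f: 0.498 × 0.008 = 0.003984
  node-c: 0.078 × 0.06 = 0.00468
Sum = 0.086809.
P(node-b | timeout) = 0.0216/0.086809 ≈ 0.2488
P(node-e | timeout) = 0.000345/0.086809 ≈ 0.0040
P(node-d | timeout) = 0.011136/0.086809 ≈ 0.1283
P(node-a | timeout) = 0.045064/0.086809 ≈ 0.5191
P(node-f | timeout) = 0.003984/0.086809 ≈ 0.0459
P(node-c | timeout) = 0.00468/0.086809 ≈ 0.0539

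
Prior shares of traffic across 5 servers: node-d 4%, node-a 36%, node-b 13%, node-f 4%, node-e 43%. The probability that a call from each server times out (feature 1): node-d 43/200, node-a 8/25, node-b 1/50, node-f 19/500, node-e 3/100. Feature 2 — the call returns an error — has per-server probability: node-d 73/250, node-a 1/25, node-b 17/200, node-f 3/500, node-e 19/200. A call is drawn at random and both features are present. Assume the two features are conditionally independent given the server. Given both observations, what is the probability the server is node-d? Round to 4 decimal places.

Prior × likelihood for each hypothesis:
  node-d: 0.04 × 0.215 × 0.292 = 0.0025112
  node-a: 0.36 × 0.32 × 0.04 = 0.004608
  node-b: 0.13 × 0.02 × 0.085 = 0.000221
  node-f: 0.04 × 0.038 × 0.006 = 0.00000912
  node-e: 0.43 × 0.03 × 0.095 = 0.0012255
Normalizing constant = 0.00857482.
P(node-d | evidence) = 0.0025112 / 0.00857482 ≈ 0.2929.

0.2929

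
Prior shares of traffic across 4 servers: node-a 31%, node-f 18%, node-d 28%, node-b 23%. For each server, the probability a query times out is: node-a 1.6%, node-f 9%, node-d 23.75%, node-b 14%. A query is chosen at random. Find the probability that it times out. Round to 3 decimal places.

Compute prior × likelihood for every hypothesis:
  node-a: 0.31 × 0.016 = 0.00496
  node-f: 0.18 × 0.09 = 0.0162
  node-d: 0.28 × 0.2375 = 0.0665
  node-b: 0.23 × 0.14 = 0.0322
P(timeout) = 0.00496 + 0.0162 + 0.0665 + 0.0322 = 0.11986 → 0.120.

0.120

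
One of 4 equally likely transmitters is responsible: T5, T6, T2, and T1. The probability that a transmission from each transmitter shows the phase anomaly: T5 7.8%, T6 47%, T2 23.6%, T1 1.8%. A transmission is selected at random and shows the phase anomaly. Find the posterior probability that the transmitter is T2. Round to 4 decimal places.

0.2943

With a uniform prior (1/4 each), posterior ∝ likelihood:
  T5: 0.078
  T6: 0.47
  T2: 0.236
  T1: 0.018
Normalizing constant = 0.802.
P(T2 | evidence) = 0.236 / 0.802 ≈ 0.2943.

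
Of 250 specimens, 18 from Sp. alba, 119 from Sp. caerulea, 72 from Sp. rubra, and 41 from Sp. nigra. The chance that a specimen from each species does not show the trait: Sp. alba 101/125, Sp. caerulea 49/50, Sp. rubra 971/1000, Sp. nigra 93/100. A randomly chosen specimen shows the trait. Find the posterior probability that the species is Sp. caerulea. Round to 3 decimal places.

Taking complements, P(trait | each) = Sp. alba 0.192, Sp. caerulea 0.02, Sp. rubra 0.029, Sp. nigra 0.07.
Compute prior × likelihood for every hypothesis:
  Sp. alba: 0.072 × 0.192 = 0.013824
  Sp. caerulea: 0.476 × 0.02 = 0.00952
  Sp. rubra: 0.288 × 0.029 = 0.008352
  Sp. nigra: 0.164 × 0.07 = 0.01148
Normalizing constant = 0.043176.
P(Sp. caerulea | evidence) = 0.00952 / 0.043176 ≈ 0.220.

0.220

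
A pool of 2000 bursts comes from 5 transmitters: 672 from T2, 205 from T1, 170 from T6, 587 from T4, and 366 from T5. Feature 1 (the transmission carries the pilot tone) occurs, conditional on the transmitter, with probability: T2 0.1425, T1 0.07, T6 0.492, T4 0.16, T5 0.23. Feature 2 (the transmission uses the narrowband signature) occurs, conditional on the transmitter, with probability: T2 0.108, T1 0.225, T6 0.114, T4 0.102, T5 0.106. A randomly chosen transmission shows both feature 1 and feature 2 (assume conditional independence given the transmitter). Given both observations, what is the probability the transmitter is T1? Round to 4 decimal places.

0.0776

Prior × likelihood for each hypothesis:
  T2: 0.336 × 0.1425 × 0.108 = 0.00517104
  T1: 0.1025 × 0.07 × 0.225 = 0.001614375
  T6: 0.085 × 0.492 × 0.114 = 0.00476748
  T4: 0.2935 × 0.16 × 0.102 = 0.00478992
  T5: 0.183 × 0.23 × 0.106 = 0.00446154
Total = 0.020804355.
P(T1 | evidence) = 0.001614375 / 0.020804355 ≈ 0.0776.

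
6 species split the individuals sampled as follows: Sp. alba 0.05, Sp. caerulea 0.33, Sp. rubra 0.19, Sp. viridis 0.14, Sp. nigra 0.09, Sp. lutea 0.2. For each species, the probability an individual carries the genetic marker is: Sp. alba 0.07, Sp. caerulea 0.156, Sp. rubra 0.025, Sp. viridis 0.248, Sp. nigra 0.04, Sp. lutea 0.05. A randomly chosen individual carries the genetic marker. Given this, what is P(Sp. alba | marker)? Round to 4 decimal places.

Compute prior × likelihood for every hypothesis:
  Sp. alba: 0.05 × 0.07 = 0.0035
  Sp. caerulea: 0.33 × 0.156 = 0.05148
  Sp. rubra: 0.19 × 0.025 = 0.00475
  Sp. viridis: 0.14 × 0.248 = 0.03472
  Sp. nigra: 0.09 × 0.04 = 0.0036
  Sp. lutea: 0.2 × 0.05 = 0.01
Total = 0.10805.
P(Sp. alba | evidence) = 0.0035 / 0.10805 ≈ 0.0324.

0.0324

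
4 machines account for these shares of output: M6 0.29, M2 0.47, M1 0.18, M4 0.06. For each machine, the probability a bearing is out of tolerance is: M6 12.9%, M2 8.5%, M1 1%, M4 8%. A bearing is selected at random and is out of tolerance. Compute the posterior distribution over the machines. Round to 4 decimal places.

M6 0.4456, M2 0.4758, M1 0.0214, M4 0.0572

Compute prior × likelihood for every hypothesis:
  M6: 0.29 × 0.129 = 0.03741
  M2: 0.47 × 0.085 = 0.03995
  M1: 0.18 × 0.01 = 0.0018
  M4: 0.06 × 0.08 = 0.0048
Sum = 0.08396.
P(M6 | oversize) = 0.03741/0.08396 ≈ 0.4456
P(M2 | oversize) = 0.03995/0.08396 ≈ 0.4758
P(M1 | oversize) = 0.0018/0.08396 ≈ 0.0214
P(M4 | oversize) = 0.0048/0.08396 ≈ 0.0572
(Check: 0.4456+0.4758+0.0214+0.0572 = 1.0000.)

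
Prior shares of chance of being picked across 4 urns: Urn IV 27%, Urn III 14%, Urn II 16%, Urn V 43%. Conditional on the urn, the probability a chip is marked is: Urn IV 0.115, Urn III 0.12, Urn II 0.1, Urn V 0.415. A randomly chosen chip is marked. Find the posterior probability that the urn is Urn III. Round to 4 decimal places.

By Bayes' rule, posterior ∝ prior × likelihood:
  Urn IV: 0.27 × 0.115 = 0.03105
  Urn III: 0.14 × 0.12 = 0.0168
  Urn II: 0.16 × 0.1 = 0.016
  Urn V: 0.43 × 0.415 = 0.17845
Total = 0.2423.
P(Urn III | evidence) = 0.0168 / 0.2423 ≈ 0.0693.

0.0693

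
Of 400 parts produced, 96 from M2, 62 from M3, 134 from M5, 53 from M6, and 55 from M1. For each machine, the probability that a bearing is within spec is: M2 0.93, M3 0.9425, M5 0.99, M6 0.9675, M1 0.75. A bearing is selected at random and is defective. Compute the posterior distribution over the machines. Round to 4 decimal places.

Taking complements, P(defective | each) = M2 0.07, M3 0.0575, M5 0.01, M6 0.0325, M1 0.25.
Compute prior × likelihood for every hypothesis:
  M2: 0.24 × 0.07 = 0.0168
  M3: 0.155 × 0.0575 = 0.0089125
  M5: 0.335 × 0.01 = 0.00335
  M6: 0.1325 × 0.0325 = 0.00430625
  M1: 0.1375 × 0.25 = 0.034375
Normalizing constant = 0.06774375.
P(M2 | defective) = 0.0168/0.06774375 ≈ 0.2480
P(M3 | defective) = 0.0089125/0.06774375 ≈ 0.1316
P(M5 | defective) = 0.00335/0.06774375 ≈ 0.0495
P(M6 | defective) = 0.00430625/0.06774375 ≈ 0.0636
P(M1 | defective) = 0.034375/0.06774375 ≈ 0.5074
(Check: 0.2480+0.1316+0.0495+0.0636+0.5074 = 1.0001.)

M2 0.2480, M3 0.1316, M5 0.0495, M6 0.0636, M1 0.5074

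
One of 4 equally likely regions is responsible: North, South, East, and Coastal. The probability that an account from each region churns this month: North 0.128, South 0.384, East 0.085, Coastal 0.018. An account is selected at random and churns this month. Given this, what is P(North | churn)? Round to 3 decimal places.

0.208

Since the prior is uniform, the posterior is proportional to the likelihood:
  North: 0.128
  South: 0.384
  East: 0.085
  Coastal: 0.018
Total = 0.615.
P(North | evidence) = 0.128 / 0.615 ≈ 0.208.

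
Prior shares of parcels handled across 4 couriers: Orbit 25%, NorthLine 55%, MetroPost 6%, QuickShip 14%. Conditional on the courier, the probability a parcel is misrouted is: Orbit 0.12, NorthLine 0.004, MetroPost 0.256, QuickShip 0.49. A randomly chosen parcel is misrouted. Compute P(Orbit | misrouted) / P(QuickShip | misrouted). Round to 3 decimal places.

Unnormalized posteriors (prior × likelihood):
  Orbit: 0.25 × 0.12 = 0.03
  NorthLine: 0.55 × 0.004 = 0.0022
  MetroPost: 0.06 × 0.256 = 0.01536
  QuickShip: 0.14 × 0.49 = 0.0686
Normalizing constant = 0.11616.
The ratio is 0.03 / 0.0686 (the normalizer cancels) = 0.437.

0.437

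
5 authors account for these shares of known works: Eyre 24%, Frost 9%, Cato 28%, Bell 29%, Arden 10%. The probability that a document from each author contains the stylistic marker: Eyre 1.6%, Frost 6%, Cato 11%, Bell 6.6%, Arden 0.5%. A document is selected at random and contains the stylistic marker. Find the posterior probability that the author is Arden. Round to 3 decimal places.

By Bayes' rule, posterior ∝ prior × likelihood:
  Eyre: 0.24 × 0.016 = 0.00384
  Frost: 0.09 × 0.06 = 0.0054
  Cato: 0.28 × 0.11 = 0.0308
  Bell: 0.29 × 0.066 = 0.01914
  Arden: 0.1 × 0.005 = 0.0005
Total = 0.05968.
P(Arden | evidence) = 0.0005 / 0.05968 ≈ 0.008.

0.008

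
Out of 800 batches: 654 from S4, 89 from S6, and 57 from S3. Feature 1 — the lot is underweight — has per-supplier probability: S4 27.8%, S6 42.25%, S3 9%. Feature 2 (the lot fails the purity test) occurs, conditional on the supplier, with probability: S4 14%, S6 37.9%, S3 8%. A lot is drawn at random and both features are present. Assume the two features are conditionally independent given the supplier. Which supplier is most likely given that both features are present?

S4

Prior × likelihood for each hypothesis:
  S4: 0.8175 × 0.278 × 0.14 = 0.0318171
  S6: 0.11125 × 0.4225 × 0.379 = 0.017814184375
  S3: 0.07125 × 0.09 × 0.08 = 0.000513
Total = 0.050144284375.
Largest term belongs to S4, so S4 is most probable.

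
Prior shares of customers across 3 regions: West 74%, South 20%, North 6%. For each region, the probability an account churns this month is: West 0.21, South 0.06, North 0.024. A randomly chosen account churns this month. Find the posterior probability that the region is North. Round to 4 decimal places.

0.0085

Prior × likelihood for each hypothesis:
  West: 0.74 × 0.21 = 0.1554
  South: 0.2 × 0.06 = 0.012
  North: 0.06 × 0.024 = 0.00144
Normalizing constant = 0.16884.
P(North | evidence) = 0.00144 / 0.16884 ≈ 0.0085.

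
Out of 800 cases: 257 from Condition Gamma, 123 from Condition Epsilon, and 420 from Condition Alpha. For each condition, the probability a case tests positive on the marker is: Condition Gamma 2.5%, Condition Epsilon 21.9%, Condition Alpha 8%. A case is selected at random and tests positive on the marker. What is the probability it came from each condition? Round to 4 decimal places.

By Bayes' rule, posterior ∝ prior × likelihood:
  Condition Gamma: 0.32125 × 0.025 = 0.00803125
  Condition Epsilon: 0.15375 × 0.219 = 0.03367125
  Condition Alpha: 0.525 × 0.08 = 0.042
Normalizing constant = 0.0837025.
P(Condition Gamma | marker-positive) = 0.00803125/0.0837025 ≈ 0.0959
P(Condition Epsilon | marker-positive) = 0.03367125/0.0837025 ≈ 0.4023
P(Condition Alpha | marker-positive) = 0.042/0.0837025 ≈ 0.5018

Condition Gamma 0.0959, Condition Epsilon 0.4023, Condition Alpha 0.5018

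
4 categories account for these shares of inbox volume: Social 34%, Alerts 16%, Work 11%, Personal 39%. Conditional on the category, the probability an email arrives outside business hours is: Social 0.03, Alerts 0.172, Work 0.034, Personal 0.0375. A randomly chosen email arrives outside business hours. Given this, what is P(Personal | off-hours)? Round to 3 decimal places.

0.261

By Bayes' rule, posterior ∝ prior × likelihood:
  Social: 0.34 × 0.03 = 0.0102
  Alerts: 0.16 × 0.172 = 0.02752
  Work: 0.11 × 0.034 = 0.00374
  Personal: 0.39 × 0.0375 = 0.014625
Sum = 0.056085.
P(Personal | evidence) = 0.014625 / 0.056085 ≈ 0.261.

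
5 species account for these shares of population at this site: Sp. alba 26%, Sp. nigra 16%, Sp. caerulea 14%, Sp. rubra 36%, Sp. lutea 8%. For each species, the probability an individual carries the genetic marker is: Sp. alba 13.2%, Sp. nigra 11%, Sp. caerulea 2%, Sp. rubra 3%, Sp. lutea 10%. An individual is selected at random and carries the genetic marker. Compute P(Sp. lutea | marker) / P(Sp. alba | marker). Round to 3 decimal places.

0.233

Unnormalized posteriors (prior × likelihood):
  Sp. alba: 0.26 × 0.132 = 0.03432
  Sp. nigra: 0.16 × 0.11 = 0.0176
  Sp. caerulea: 0.14 × 0.02 = 0.0028
  Sp. rubra: 0.36 × 0.03 = 0.0108
  Sp. lutea: 0.08 × 0.1 = 0.008
Sum = 0.07352.
The ratio is 0.008 / 0.03432 (the normalizer cancels) = 0.233.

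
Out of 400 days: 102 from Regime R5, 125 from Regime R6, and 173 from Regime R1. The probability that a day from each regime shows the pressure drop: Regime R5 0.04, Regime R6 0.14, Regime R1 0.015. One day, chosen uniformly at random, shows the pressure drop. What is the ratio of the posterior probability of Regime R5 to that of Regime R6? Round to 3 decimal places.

Unnormalized posteriors (prior × likelihood):
  Regime R5: 0.255 × 0.04 = 0.0102
  Regime R6: 0.3125 × 0.14 = 0.04375
  Regime R1: 0.4325 × 0.015 = 0.0064875
Normalizing constant = 0.0604375.
The ratio is 0.0102 / 0.04375 (the normalizer cancels) = 0.233.

0.233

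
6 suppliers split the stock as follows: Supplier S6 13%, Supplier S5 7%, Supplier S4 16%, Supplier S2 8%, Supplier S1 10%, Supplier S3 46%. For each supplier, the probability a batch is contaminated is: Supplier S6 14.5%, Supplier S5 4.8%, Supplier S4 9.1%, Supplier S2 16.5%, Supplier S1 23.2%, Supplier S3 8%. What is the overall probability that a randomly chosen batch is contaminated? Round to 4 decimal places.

Prior × likelihood for each hypothesis:
  Supplier S6: 0.13 × 0.145 = 0.01885
  Supplier S5: 0.07 × 0.048 = 0.00336
  Supplier S4: 0.16 × 0.091 = 0.01456
  Supplier S2: 0.08 × 0.165 = 0.0132
  Supplier S1: 0.1 × 0.232 = 0.0232
  Supplier S3: 0.46 × 0.08 = 0.0368
P(contaminated) = 0.01885 + 0.00336 + 0.01456 + 0.0132 + 0.0232 + 0.0368 = 0.10997 → 0.1100.

0.1100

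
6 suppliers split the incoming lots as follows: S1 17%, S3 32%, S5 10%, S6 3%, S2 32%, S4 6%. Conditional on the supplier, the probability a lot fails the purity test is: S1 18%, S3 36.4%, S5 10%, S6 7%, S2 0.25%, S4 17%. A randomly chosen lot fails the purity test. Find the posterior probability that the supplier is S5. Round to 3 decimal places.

0.059

Unnormalized posteriors (prior × likelihood):
  S1: 0.17 × 0.18 = 0.0306
  S3: 0.32 × 0.364 = 0.11648
  S5: 0.1 × 0.1 = 0.01
  S6: 0.03 × 0.07 = 0.0021
  S2: 0.32 × 0.0025 = 0.0008
  S4: 0.06 × 0.17 = 0.0102
Normalizing constant = 0.17018.
P(S5 | evidence) = 0.01 / 0.17018 ≈ 0.059.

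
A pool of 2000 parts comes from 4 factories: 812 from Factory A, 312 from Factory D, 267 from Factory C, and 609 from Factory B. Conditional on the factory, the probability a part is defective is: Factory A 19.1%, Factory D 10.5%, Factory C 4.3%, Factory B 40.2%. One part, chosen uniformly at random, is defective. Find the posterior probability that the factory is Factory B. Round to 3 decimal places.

0.551

Compute prior × likelihood for every hypothesis:
  Factory A: 0.406 × 0.191 = 0.077546
  Factory D: 0.156 × 0.105 = 0.01638
  Factory C: 0.1335 × 0.043 = 0.0057405
  Factory B: 0.3045 × 0.402 = 0.122409
Sum = 0.2220755.
P(Factory B | evidence) = 0.122409 / 0.2220755 ≈ 0.551.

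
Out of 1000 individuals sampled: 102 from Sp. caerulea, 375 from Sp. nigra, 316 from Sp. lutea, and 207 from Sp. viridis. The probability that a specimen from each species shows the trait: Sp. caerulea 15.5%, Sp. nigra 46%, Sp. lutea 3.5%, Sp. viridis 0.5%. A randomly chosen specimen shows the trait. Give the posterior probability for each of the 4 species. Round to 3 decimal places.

Sp. caerulea 0.079, Sp. nigra 0.861, Sp. lutea 0.055, Sp. viridis 0.005

Compute prior × likelihood for every hypothesis:
  Sp. caerulea: 0.102 × 0.155 = 0.01581
  Sp. nigra: 0.375 × 0.46 = 0.1725
  Sp. lutea: 0.316 × 0.035 = 0.01106
  Sp. viridis: 0.207 × 0.005 = 0.001035
Normalizing constant = 0.200405.
P(Sp. caerulea | trait) = 0.01581/0.200405 ≈ 0.079
P(Sp. nigra | trait) = 0.1725/0.200405 ≈ 0.861
P(Sp. lutea | trait) = 0.01106/0.200405 ≈ 0.055
P(Sp. viridis | trait) = 0.001035/0.200405 ≈ 0.005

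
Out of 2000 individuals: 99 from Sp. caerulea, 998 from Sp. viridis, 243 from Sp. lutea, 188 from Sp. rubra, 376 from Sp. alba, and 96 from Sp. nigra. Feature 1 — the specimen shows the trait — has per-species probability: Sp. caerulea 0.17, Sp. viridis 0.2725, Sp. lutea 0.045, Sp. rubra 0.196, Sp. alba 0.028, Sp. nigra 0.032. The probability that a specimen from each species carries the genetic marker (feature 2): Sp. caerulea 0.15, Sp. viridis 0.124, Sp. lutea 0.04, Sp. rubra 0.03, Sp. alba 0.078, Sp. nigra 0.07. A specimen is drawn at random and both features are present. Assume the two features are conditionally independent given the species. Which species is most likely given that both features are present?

Sp. viridis

By Bayes' rule, posterior ∝ prior × likelihood:
  Sp. caerulea: 0.0495 × 0.17 × 0.15 = 0.00126225
  Sp. viridis: 0.499 × 0.2725 × 0.124 = 0.01686121
  Sp. lutea: 0.1215 × 0.045 × 0.04 = 0.0002187
  Sp. rubra: 0.094 × 0.196 × 0.03 = 0.00055272
  Sp. alba: 0.188 × 0.028 × 0.078 = 0.000410592
  Sp. nigra: 0.048 × 0.032 × 0.07 = 0.00010752
Total = 0.019412992.
Largest term belongs to Sp. viridis, so Sp. viridis is most probable.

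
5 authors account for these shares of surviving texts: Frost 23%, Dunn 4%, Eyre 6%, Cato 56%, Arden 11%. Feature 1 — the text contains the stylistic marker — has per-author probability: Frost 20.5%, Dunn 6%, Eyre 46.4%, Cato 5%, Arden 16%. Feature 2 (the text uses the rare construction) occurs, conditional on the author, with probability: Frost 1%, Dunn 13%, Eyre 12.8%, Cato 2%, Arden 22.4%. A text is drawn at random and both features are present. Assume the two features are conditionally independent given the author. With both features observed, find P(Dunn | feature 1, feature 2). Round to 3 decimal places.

Compute prior × likelihood for every hypothesis:
  Frost: 0.23 × 0.205 × 0.01 = 0.0004715
  Dunn: 0.04 × 0.06 × 0.13 = 0.000312
  Eyre: 0.06 × 0.464 × 0.128 = 0.00356352
  Cato: 0.56 × 0.05 × 0.02 = 0.00056
  Arden: 0.11 × 0.16 × 0.224 = 0.0039424
Total = 0.00884942.
P(Dunn | evidence) = 0.000312 / 0.00884942 ≈ 0.035.

0.035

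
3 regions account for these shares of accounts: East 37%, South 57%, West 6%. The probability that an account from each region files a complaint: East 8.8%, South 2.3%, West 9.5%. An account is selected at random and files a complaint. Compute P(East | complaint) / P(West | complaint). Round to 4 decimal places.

Prior × likelihood for each hypothesis:
  East: 0.37 × 0.088 = 0.03256
  South: 0.57 × 0.023 = 0.01311
  West: 0.06 × 0.095 = 0.0057
Total = 0.05137.
The ratio is 0.03256 / 0.0057 (the normalizer cancels) = 5.7123.

5.7123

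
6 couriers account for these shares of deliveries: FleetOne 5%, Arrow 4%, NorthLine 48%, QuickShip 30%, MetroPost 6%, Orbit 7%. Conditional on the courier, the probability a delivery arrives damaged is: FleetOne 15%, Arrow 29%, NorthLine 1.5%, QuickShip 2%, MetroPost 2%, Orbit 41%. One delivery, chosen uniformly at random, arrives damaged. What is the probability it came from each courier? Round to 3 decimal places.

Prior × likelihood for each hypothesis:
  FleetOne: 0.05 × 0.15 = 0.0075
  Arrow: 0.04 × 0.29 = 0.0116
  NorthLine: 0.48 × 0.015 = 0.0072
  QuickShip: 0.3 × 0.02 = 0.006
  MetroPost: 0.06 × 0.02 = 0.0012
  Orbit: 0.07 × 0.41 = 0.0287
Sum = 0.0622.
P(FleetOne | damaged) = 0.0075/0.0622 ≈ 0.121
P(Arrow | damaged) = 0.0116/0.0622 ≈ 0.186
P(NorthLine | damaged) = 0.0072/0.0622 ≈ 0.116
P(QuickShip | damaged) = 0.006/0.0622 ≈ 0.096
P(MetroPost | damaged) = 0.0012/0.0622 ≈ 0.019
P(Orbit | damaged) = 0.0287/0.0622 ≈ 0.461

FleetOne 0.121, Arrow 0.186, NorthLine 0.116, QuickShip 0.096, MetroPost 0.019, Orbit 0.461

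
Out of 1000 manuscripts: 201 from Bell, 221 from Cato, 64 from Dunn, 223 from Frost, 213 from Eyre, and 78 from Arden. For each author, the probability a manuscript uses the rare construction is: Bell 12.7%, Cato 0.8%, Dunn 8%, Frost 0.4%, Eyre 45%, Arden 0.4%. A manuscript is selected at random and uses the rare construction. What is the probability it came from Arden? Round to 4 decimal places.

Prior × likelihood for each hypothesis:
  Bell: 0.201 × 0.127 = 0.025527
  Cato: 0.221 × 0.008 = 0.001768
  Dunn: 0.064 × 0.08 = 0.00512
  Frost: 0.223 × 0.004 = 0.000892
  Eyre: 0.213 × 0.45 = 0.09585
  Arden: 0.078 × 0.004 = 0.000312
Sum = 0.129469.
P(Arden | evidence) = 0.000312 / 0.129469 ≈ 0.0024.

0.0024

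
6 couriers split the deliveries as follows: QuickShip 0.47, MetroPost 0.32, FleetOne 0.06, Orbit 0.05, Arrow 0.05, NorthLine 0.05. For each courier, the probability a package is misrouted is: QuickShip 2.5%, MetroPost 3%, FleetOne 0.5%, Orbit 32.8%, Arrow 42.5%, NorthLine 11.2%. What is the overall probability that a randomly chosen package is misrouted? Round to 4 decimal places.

Unnormalized posteriors (prior × likelihood):
  QuickShip: 0.47 × 0.025 = 0.01175
  MetroPost: 0.32 × 0.03 = 0.0096
  FleetOne: 0.06 × 0.005 = 0.0003
  Orbit: 0.05 × 0.328 = 0.0164
  Arrow: 0.05 × 0.425 = 0.02125
  NorthLine: 0.05 × 0.112 = 0.0056
P(misrouted) = 0.01175 + 0.0096 + 0.0003 + 0.0164 + 0.02125 + 0.0056 = 0.0649 → 0.0649.

0.0649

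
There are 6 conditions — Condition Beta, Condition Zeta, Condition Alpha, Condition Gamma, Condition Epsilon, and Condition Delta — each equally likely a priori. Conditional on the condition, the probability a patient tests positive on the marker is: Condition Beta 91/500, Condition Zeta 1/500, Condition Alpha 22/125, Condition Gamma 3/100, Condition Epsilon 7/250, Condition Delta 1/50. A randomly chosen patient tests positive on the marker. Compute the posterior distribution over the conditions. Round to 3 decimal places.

Condition Beta 0.416, Condition Zeta 0.005, Condition Alpha 0.402, Condition Gamma 0.068, Condition Epsilon 0.064, Condition Delta 0.046

With a uniform prior (1/6 each), posterior ∝ likelihood:
  Condition Beta: 0.182
  Condition Zeta: 0.002
  Condition Alpha: 0.176
  Condition Gamma: 0.03
  Condition Epsilon: 0.028
  Condition Delta: 0.02
Sum = 0.438.
P(Condition Beta | marker-positive) = 0.182/0.438 ≈ 0.416
P(Condition Zeta | marker-positive) = 0.002/0.438 ≈ 0.005
P(Condition Alpha | marker-positive) = 0.176/0.438 ≈ 0.402
P(Condition Gamma | marker-positive) = 0.03/0.438 ≈ 0.068
P(Condition Epsilon | marker-positive) = 0.028/0.438 ≈ 0.064
P(Condition Delta | marker-positive) = 0.02/0.438 ≈ 0.046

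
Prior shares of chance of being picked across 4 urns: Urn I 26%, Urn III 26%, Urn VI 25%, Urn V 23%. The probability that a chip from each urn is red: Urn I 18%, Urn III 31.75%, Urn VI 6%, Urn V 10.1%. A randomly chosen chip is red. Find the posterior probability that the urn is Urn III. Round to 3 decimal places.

Prior × likelihood for each hypothesis:
  Urn I: 0.26 × 0.18 = 0.0468
  Urn III: 0.26 × 0.3175 = 0.08255
  Urn VI: 0.25 × 0.06 = 0.015
  Urn V: 0.23 × 0.101 = 0.02323
Total = 0.16758.
P(Urn III | evidence) = 0.08255 / 0.16758 ≈ 0.493.

0.493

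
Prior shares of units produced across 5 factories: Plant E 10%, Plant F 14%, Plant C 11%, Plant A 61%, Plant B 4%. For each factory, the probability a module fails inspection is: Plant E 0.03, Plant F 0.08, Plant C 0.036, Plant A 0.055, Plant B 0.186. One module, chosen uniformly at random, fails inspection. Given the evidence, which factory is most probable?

Plant A

Prior × likelihood for each hypothesis:
  Plant E: 0.1 × 0.03 = 0.003
  Plant F: 0.14 × 0.08 = 0.0112
  Plant C: 0.11 × 0.036 = 0.00396
  Plant A: 0.61 × 0.055 = 0.03355
  Plant B: 0.04 × 0.186 = 0.00744
Total = 0.05915.
Largest term belongs to Plant A, so Plant A is most probable.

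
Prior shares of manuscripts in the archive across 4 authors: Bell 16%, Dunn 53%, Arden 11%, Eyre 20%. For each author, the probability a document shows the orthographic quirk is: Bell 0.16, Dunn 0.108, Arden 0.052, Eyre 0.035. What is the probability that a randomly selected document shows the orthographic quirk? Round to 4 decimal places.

0.0956

Prior × likelihood for each hypothesis:
  Bell: 0.16 × 0.16 = 0.0256
  Dunn: 0.53 × 0.108 = 0.05724
  Arden: 0.11 × 0.052 = 0.00572
  Eyre: 0.2 × 0.035 = 0.007
P(quirk) = 0.0256 + 0.05724 + 0.00572 + 0.007 = 0.09556 → 0.0956.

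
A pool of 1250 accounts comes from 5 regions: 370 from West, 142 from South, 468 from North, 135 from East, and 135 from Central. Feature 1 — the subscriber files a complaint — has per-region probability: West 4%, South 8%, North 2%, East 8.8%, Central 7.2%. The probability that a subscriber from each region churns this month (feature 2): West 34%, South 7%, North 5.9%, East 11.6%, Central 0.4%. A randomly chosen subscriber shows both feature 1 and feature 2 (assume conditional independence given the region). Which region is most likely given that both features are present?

West

Compute prior × likelihood for every hypothesis:
  West: 0.296 × 0.04 × 0.34 = 0.0040256
  South: 0.1136 × 0.08 × 0.07 = 0.00063616
  North: 0.3744 × 0.02 × 0.059 = 0.000441792
  East: 0.108 × 0.088 × 0.116 = 0.001102464
  Central: 0.108 × 0.072 × 0.004 = 0.000031104
Sum = 0.00623712.
Largest term belongs to West, so West is most probable.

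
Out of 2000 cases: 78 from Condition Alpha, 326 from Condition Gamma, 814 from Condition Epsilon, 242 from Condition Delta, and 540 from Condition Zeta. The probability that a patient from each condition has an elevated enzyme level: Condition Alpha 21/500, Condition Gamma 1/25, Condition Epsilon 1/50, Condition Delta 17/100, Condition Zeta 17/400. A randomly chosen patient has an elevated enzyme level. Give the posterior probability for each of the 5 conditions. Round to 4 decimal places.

Unnormalized posteriors (prior × likelihood):
  Condition Alpha: 0.039 × 0.042 = 0.001638
  Condition Gamma: 0.163 × 0.04 = 0.00652
  Condition Epsilon: 0.407 × 0.02 = 0.00814
  Condition Delta: 0.121 × 0.17 = 0.02057
  Condition Zeta: 0.27 × 0.0425 = 0.011475
Sum = 0.048343.
P(Condition Alpha | elevated) = 0.001638/0.048343 ≈ 0.0339
P(Condition Gamma | elevated) = 0.00652/0.048343 ≈ 0.1349
P(Condition Epsilon | elevated) = 0.00814/0.048343 ≈ 0.1684
P(Condition Delta | elevated) = 0.02057/0.048343 ≈ 0.4255
P(Condition Zeta | elevated) = 0.011475/0.048343 ≈ 0.2374

Condition Alpha 0.0339, Condition Gamma 0.1349, Condition Epsilon 0.1684, Condition Delta 0.4255, Condition Zeta 0.2374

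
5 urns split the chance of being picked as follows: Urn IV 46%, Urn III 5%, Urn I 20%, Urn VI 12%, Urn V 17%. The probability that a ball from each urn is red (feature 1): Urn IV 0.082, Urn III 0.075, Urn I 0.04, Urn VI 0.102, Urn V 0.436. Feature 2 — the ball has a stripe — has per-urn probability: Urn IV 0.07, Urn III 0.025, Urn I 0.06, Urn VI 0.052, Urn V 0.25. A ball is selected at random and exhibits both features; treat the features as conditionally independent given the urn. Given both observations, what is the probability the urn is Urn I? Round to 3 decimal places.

Prior × likelihood for each hypothesis:
  Urn IV: 0.46 × 0.082 × 0.07 = 0.0026404
  Urn III: 0.05 × 0.075 × 0.025 = 0.00009375
  Urn I: 0.2 × 0.04 × 0.06 = 0.00048
  Urn VI: 0.12 × 0.102 × 0.052 = 0.00063648
  Urn V: 0.17 × 0.436 × 0.25 = 0.01853
Normalizing constant = 0.02238063.
P(Urn I | evidence) = 0.00048 / 0.02238063 ≈ 0.021.

0.021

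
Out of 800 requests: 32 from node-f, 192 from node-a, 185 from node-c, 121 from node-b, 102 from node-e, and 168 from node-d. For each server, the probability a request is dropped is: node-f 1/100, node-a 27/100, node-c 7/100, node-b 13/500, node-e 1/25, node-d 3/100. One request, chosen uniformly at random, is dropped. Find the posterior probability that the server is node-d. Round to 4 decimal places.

0.0651

Unnormalized posteriors (prior × likelihood):
  node-f: 0.04 × 0.01 = 0.0004
  node-a: 0.24 × 0.27 = 0.0648
  node-c: 0.23125 × 0.07 = 0.0161875
  node-b: 0.15125 × 0.026 = 0.0039325
  node-e: 0.1275 × 0.04 = 0.0051
  node-d: 0.21 × 0.03 = 0.0063
Normalizing constant = 0.09672.
P(node-d | evidence) = 0.0063 / 0.09672 ≈ 0.0651.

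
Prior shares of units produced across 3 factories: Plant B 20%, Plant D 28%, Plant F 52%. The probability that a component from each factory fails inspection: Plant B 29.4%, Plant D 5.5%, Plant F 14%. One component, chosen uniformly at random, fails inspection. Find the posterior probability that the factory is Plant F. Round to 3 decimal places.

Compute prior × likelihood for every hypothesis:
  Plant B: 0.2 × 0.294 = 0.0588
  Plant D: 0.28 × 0.055 = 0.0154
  Plant F: 0.52 × 0.14 = 0.0728
Normalizing constant = 0.147.
P(Plant F | evidence) = 0.0728 / 0.147 ≈ 0.495.

0.495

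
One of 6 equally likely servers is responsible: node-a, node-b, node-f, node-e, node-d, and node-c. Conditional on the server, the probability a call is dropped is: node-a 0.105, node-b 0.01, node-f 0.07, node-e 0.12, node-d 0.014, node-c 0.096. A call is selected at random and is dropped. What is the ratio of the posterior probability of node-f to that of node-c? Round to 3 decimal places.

0.729

With a uniform prior (1/6 each), posterior ∝ likelihood:
  node-a: 0.105
  node-b: 0.01
  node-f: 0.07
  node-e: 0.12
  node-d: 0.014
  node-c: 0.096
Sum = 0.415.
The ratio is 0.07 / 0.096 (the normalizer cancels) = 0.729.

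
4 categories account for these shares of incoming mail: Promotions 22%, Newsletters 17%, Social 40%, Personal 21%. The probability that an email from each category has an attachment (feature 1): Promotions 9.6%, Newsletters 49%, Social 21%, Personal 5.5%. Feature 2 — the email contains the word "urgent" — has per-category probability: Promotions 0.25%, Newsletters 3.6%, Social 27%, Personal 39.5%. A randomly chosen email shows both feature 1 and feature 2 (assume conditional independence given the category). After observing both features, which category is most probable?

Social

By Bayes' rule, posterior ∝ prior × likelihood:
  Promotions: 0.22 × 0.096 × 0.0025 = 0.0000528
  Newsletters: 0.17 × 0.49 × 0.036 = 0.0029988
  Social: 0.4 × 0.21 × 0.27 = 0.02268
  Personal: 0.21 × 0.055 × 0.395 = 0.00456225
Sum = 0.03029385.
Largest term belongs to Social, so Social is most probable.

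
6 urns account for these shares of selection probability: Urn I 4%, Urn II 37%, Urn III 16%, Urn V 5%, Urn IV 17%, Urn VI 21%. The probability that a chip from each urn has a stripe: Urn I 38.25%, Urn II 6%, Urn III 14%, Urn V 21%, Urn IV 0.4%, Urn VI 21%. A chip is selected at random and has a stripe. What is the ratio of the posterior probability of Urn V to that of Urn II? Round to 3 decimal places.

0.473

Prior × likelihood for each hypothesis:
  Urn I: 0.04 × 0.3825 = 0.0153
  Urn II: 0.37 × 0.06 = 0.0222
  Urn III: 0.16 × 0.14 = 0.0224
  Urn V: 0.05 × 0.21 = 0.0105
  Urn IV: 0.17 × 0.004 = 0.00068
  Urn VI: 0.21 × 0.21 = 0.0441
Total = 0.11518.
The ratio is 0.0105 / 0.0222 (the normalizer cancels) = 0.473.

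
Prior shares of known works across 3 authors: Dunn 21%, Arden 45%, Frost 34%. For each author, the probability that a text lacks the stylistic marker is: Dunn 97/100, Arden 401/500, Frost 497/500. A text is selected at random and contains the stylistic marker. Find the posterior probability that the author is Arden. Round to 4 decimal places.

0.9144

Taking complements, P(marker | each) = Dunn 0.03, Arden 0.198, Frost 0.006.
By Bayes' rule, posterior ∝ prior × likelihood:
  Dunn: 0.21 × 0.03 = 0.0063
  Arden: 0.45 × 0.198 = 0.0891
  Frost: 0.34 × 0.006 = 0.00204
Sum = 0.09744.
P(Arden | evidence) = 0.0891 / 0.09744 ≈ 0.9144.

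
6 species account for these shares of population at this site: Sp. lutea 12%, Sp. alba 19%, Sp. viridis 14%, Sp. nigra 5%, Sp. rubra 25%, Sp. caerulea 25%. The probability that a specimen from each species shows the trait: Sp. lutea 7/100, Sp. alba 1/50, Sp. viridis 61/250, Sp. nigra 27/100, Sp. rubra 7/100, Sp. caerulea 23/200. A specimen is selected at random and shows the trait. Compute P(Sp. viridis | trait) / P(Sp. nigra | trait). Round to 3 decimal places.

Unnormalized posteriors (prior × likelihood):
  Sp. lutea: 0.12 × 0.07 = 0.0084
  Sp. alba: 0.19 × 0.02 = 0.0038
  Sp. viridis: 0.14 × 0.244 = 0.03416
  Sp. nigra: 0.05 × 0.27 = 0.0135
  Sp. rubra: 0.25 × 0.07 = 0.0175
  Sp. caerulea: 0.25 × 0.115 = 0.02875
Normalizing constant = 0.10611.
The ratio is 0.03416 / 0.0135 (the normalizer cancels) = 2.530.

2.530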